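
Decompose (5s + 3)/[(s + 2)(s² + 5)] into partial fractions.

At s=-2: P = (5·(-2) + 3)/((-2)² + 5) = -7/9. Q = -P = 7/9, R = 5 - (-2)·P = 31/9
Result: (-7/9)/(s + 2) + ((7/9)s + 31/9)/(s² + 5)


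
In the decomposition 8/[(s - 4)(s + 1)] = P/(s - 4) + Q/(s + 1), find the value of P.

Cover-up at s = 4: P = 8/(4 + 1) = 8/5


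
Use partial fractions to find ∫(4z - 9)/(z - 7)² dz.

Decompose: α = 4, β = 4·7 - 9 = 19, so (4z - 9)/(z - 7)² = 4/(z - 7) + 19/(z - 7)². Integrate: ∫ α/(z - 7) dz = 4 ln|(z - 7)|; ∫ β/(z - 7)² dz = -19/(z - 7). Sum: 4 ln|(z - 7)| - 19/(z - 7) + C


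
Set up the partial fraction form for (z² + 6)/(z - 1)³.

Repeated linear factor (power 3): A/(z - 1) + B/(z - 1)² + C/(z - 1)³


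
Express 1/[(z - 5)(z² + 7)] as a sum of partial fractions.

Cover-up at z = 5: A = 1/(5² + 7) = 1/32. Then B = -A = -1/32, C = -A·(0 + 5) = -5/32
Result: (1/32)/(z - 5) - ((1/32)z + 5/32)/(z² + 7)


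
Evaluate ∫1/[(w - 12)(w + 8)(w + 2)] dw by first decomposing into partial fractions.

Cover-up: A = 1/280, B = 1/120, C = -1/84. Decomposition: (1/280)/(w - 12) + (1/120)/(w + 8) - (1/84)/(w + 2). Integrate each term: (1/280) ln|(w - 12)| + (1/120) ln|(w + 8)| - (1/84) ln|(w + 2)| + C


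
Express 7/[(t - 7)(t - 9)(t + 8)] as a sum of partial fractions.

Using cover-up method: A = -7/30, B = 7/34, C = 7/255
Result: (-7/30)/(t - 7) + (7/34)/(t - 9) + (7/255)/(t + 8)


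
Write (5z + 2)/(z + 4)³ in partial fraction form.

(5z + 2) = α(z + 4)² + β(z + 4) + γ. At z = -4: γ = 5·(-4) + 2 = -18. Coefficients: α = 0, β = 5
Result: 5/(z + 4)² - 18/(z + 4)³


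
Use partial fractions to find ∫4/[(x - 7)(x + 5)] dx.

Decompose: 4/[(x - 7)(x + 5)] = (1/3)/(x - 7) - (1/3)/(x + 5). Integrate each term: (1/3) ln|(x - 7)| - (1/3) ln|(x + 5)| + C


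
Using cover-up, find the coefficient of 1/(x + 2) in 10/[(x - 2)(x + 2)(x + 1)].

Cover (x + 2), set x=-2: 10/[(-2 - 2)(-2 + 1)] = 5/2


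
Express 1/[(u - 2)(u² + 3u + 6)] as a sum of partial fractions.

Cover-up at u = 2: P = 1/(2² + 3·2 + 6) = 1/16. Then Q = -P = -1/16, R = -P·(3 + 2) = -5/16
Result: (1/16)/(u - 2) - ((1/16)u + 5/16)/(u² + 3u + 6)


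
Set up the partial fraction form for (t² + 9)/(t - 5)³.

Repeated linear factor (power 3): P/(t - 5) + Q/(t - 5)² + R/(t - 5)³


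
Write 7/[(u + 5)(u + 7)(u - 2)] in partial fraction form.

Using cover-up method: P = -1/2, Q = 7/18, R = 1/9
Result: (-1/2)/(u + 5) + (7/18)/(u + 7) + (1/9)/(u - 2)


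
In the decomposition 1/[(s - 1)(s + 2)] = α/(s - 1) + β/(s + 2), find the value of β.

Cover-up at s = -2: β = 1/(-2 - 1) = -1/3


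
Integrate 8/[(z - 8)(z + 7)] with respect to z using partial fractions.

Decompose: 8/[(z - 8)(z + 7)] = (8/15)/(z - 8) - (8/15)/(z + 7). Integrate each term: (8/15) ln|(z - 8)| - (8/15) ln|(z + 7)| + C


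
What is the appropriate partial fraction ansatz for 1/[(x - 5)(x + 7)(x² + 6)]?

Two linear + quadratic: P/(x - 5) + Q/(x + 7) + (Rx + S)/(x² + 6)


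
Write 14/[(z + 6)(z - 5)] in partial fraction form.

14/(z + 6)(z - 5) = A/(z + 6) + B/(z - 5). A = 14/(-6 - 5) = -14/11, B = 14/(5 + 6) = 14/11
Result: (-14/11)/(z + 6) + (14/11)/(z - 5)


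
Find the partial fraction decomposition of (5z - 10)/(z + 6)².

(5z - 10) = P(z + 6) + Q. At z = -6: Q = 5·(-6) - 10 = -40. Coeff of z: P = 5
Result: 5/(z + 6) - 40/(z + 6)²


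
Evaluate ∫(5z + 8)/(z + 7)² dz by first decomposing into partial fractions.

Decompose: α = 5, β = 5·(-7) + 8 = -27, so (5z + 8)/(z + 7)² = 5/(z + 7) - 27/(z + 7)². Integrate: ∫ α/(z + 7) dz = 5 ln|(z + 7)|; ∫ β/(z + 7)² dz = 27/(z + 7). Sum: 5 ln|(z + 7)| + 27/(z + 7) + C


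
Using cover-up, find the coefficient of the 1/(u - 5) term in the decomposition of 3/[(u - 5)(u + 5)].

Cover (u - 5), set u=5: 3/((u + 5) at u=5) = 3/(10) = 3/10


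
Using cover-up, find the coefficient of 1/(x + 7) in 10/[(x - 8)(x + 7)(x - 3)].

Cover (x + 7), set x=-7: 10/[(-7 - 8)(-7 - 3)] = 1/15


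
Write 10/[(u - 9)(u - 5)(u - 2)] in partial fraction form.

Using cover-up method: P = 5/14, Q = -5/6, R = 10/21
Result: (5/14)/(u - 9) - (5/6)/(u - 5) + (10/21)/(u - 2)


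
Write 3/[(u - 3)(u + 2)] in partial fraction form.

3/(u - 3)(u + 2) = P/(u - 3) + Q/(u + 2). P = 3/(3 + 2) = 3/5, Q = 3/(-2 - 3) = -3/5
Result: (3/5)/(u - 3) - (3/5)/(u + 2)


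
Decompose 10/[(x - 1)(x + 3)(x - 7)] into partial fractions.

Using cover-up method: P = -5/12, Q = 1/4, R = 1/6
Result: (-5/12)/(x - 1) + (1/4)/(x + 3) + (1/6)/(x - 7)


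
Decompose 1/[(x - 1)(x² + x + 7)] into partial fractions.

Cover-up at x = 1: P = 1/(1² + 1·1 + 7) = 1/9. Then Q = -P = -1/9, R = -P·(1 + 1) = -2/9
Result: (1/9)/(x - 1) - ((1/9)x + 2/9)/(x² + x + 7)


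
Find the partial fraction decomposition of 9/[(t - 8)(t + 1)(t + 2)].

Using cover-up method: α = 1/10, β = -1, γ = 9/10
Result: (1/10)/(t - 8) - 1/(t + 1) + (9/10)/(t + 2)


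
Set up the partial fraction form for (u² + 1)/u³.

Repeated linear factor (power 3): α/u + β/u² + γ/u³


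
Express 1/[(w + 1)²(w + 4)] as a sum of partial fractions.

Cover-up at w=-4: C = 1/(-4 + 1)² = 1/9. Cover-up at w=-1: B = 1/(-1 + 4) = 1/3. Comparing w² coeff: A = -C = -1/9
Result: (-1/9)/(w + 1) + (1/3)/(w + 1)² + (1/9)/(w + 4)


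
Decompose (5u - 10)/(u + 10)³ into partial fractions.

(5u - 10) = α(u + 10)² + β(u + 10) + γ. At u = -10: γ = 5·(-10) - 10 = -60. Coefficients: α = 0, β = 5
Result: 5/(u + 10)² - 60/(u + 10)³


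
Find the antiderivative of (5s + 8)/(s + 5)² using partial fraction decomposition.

Decompose: P = 5, Q = 5·(-5) + 8 = -17, so (5s + 8)/(s + 5)² = 5/(s + 5) - 17/(s + 5)². Integrate: ∫ P/(s + 5) ds = 5 ln|(s + 5)|; ∫ Q/(s + 5)² ds = 17/(s + 5). Sum: 5 ln|(s + 5)| + 17/(s + 5) + C


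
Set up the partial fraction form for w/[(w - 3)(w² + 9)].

Linear + irreducible quadratic: α/(w - 3) + (βw + γ)/(w² + 9)


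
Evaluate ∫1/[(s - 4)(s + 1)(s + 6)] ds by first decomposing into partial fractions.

Cover-up: A = 1/50, B = -1/25, C = 1/50. Decomposition: (1/50)/(s - 4) - (1/25)/(s + 1) + (1/50)/(s + 6). Integrate each term: (1/50) ln|(s - 4)| - (1/25) ln|(s + 1)| + (1/50) ln|(s + 6)| + C


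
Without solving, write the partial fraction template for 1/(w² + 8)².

Repeated quadratic factor: (αw + β)/(w² + 8) + (γw + δ)/(w² + 8)²


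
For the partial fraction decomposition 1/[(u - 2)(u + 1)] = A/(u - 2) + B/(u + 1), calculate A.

Cover-up at u = 2: A = 1/(2 + 1) = 1/3


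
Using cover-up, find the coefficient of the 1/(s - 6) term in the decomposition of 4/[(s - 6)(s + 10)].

Cover (s - 6), set s=6: 4/((s + 10) at s=6) = 4/(16) = 1/4


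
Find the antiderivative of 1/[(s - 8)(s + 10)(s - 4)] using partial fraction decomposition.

Cover-up: α = 1/72, β = 1/252, γ = -1/56. Decomposition: (1/72)/(s - 8) + (1/252)/(s + 10) - (1/56)/(s - 4). Integrate each term: (1/72) ln|(s - 8)| + (1/252) ln|(s + 10)| - (1/56) ln|(s - 4)| + C


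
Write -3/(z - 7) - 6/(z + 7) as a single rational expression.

Common denominator (z - 7)(z + 7). Numerator: -3(z + 7) - 6(z - 7) = (-3z - 21) - (6z - 42) = -9z + 21
Result: (-9z + 21)/[(z - 7)(z + 7)]


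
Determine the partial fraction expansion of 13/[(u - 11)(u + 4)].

13/(u - 11)(u + 4) = P/(u - 11) + Q/(u + 4). P = 13/(11 + 4) = 13/15, Q = 13/(-4 - 11) = -13/15
Result: (13/15)/(u - 11) - (13/15)/(u + 4)


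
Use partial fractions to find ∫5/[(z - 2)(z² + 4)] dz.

Cover-up at z=2: A = 5/(2²+4) = 5/8. Coeff matching: B = -5/8, C = -5/4. Decomposition: (5/8)/(z - 2) - ((5/8)z + 5/4)/(z² + 4). Integrate: linear → ln, quadratic → (1/2)ln + arctan: (5/8) ln|(z - 2)| - (5/16) ln(z² + 4) - (5/8) arctan(z/2) + C


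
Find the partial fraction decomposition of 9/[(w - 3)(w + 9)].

9/(w - 3)(w + 9) = A/(w - 3) + B/(w + 9). A = 9/(3 + 9) = 3/4, B = 9/(-9 - 3) = -3/4
Result: (3/4)/(w - 3) - (3/4)/(w + 9)


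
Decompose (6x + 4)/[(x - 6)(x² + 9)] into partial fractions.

At x=6: α = (6·6 + 4)/(6² + 9) = 8/9. β = -α = -8/9, γ = 6 - 6·α = 2/3
Result: (8/9)/(x - 6) - ((8/9)x - 2/3)/(x² + 9)


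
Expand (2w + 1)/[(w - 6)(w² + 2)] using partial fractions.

At w=6: A = (2·6 + 1)/(6² + 2) = 13/38. B = -A = -13/38, C = 2 - 6·A = -1/19
Result: (13/38)/(w - 6) - ((13/38)w + 1/19)/(w² + 2)


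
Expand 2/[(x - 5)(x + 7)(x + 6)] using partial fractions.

Using cover-up method: α = 1/66, β = 1/6, γ = -2/11
Result: (1/66)/(x - 5) + (1/6)/(x + 7) - (2/11)/(x + 6)


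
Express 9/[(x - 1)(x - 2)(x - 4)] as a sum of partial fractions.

Using cover-up method: α = 3, β = -9/2, γ = 3/2
Result: 3/(x - 1) - (9/2)/(x - 2) + (3/2)/(x - 4)


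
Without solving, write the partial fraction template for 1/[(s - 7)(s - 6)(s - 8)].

Three distinct linear factors: A/(s - 7) + B/(s - 6) + C/(s - 8)


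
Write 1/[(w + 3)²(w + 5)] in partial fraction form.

Cover-up at w=-5: C = 1/(-5 + 3)² = 1/4. Cover-up at w=-3: B = 1/(-3 + 5) = 1/2. Comparing w² coeff: A = -C = -1/4
Result: (-1/4)/(w + 3) + (1/2)/(w + 3)² + (1/4)/(w + 5)


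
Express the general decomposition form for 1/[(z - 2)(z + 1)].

Distinct linear factors: α/(z - 2) + β/(z + 1)


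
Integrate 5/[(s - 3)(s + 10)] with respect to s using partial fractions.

Decompose: 5/[(s - 3)(s + 10)] = (5/13)/(s - 3) - (5/13)/(s + 10). Integrate each term: (5/13) ln|(s - 3)| - (5/13) ln|(s + 10)| + C


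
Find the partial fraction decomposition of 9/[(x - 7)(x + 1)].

9/(x - 7)(x + 1) = P/(x - 7) + Q/(x + 1). P = 9/(7 + 1) = 9/8, Q = 9/(-1 - 7) = -9/8
Result: (9/8)/(x - 7) - (9/8)/(x + 1)


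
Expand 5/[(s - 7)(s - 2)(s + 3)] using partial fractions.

Using cover-up method: P = 1/10, Q = -1/5, R = 1/10
Result: (1/10)/(s - 7) - (1/5)/(s - 2) + (1/10)/(s + 3)


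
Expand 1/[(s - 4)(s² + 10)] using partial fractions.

Cover-up at s = 4: A = 1/(4² + 10) = 1/26. Then B = -A = -1/26, C = -A·(0 + 4) = -2/13
Result: (1/26)/(s - 4) - ((1/26)s + 2/13)/(s² + 10)


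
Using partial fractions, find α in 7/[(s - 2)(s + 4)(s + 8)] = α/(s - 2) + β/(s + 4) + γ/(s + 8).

Cover-up at s = 2: α = 7/[(2 + 4)(2 + 8)] = 7/[(6)(10)] = 7/60


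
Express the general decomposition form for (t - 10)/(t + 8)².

Repeated linear factor: α/(t + 8) + β/(t + 8)²


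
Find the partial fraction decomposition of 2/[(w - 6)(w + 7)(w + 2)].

Using cover-up method: α = 1/52, β = 2/65, γ = -1/20
Result: (1/52)/(w - 6) + (2/65)/(w + 7) - (1/20)/(w + 2)


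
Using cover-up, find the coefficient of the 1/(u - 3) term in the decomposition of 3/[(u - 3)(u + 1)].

Cover (u - 3), set u=3: 3/((u + 1) at u=3) = 3/(4) = 3/4


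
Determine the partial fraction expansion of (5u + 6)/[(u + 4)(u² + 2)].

At u=-4: A = (5·(-4) + 6)/((-4)² + 2) = -7/9. B = -A = 7/9, C = 5 - (-4)·A = 17/9
Result: (-7/9)/(u + 4) + ((7/9)u + 17/9)/(u² + 2)


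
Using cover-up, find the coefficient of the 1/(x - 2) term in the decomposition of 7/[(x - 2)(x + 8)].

Cover (x - 2), set x=2: 7/((x + 8) at x=2) = 7/(10) = 7/10


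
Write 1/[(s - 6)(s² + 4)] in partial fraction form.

Cover-up at s = 6: α = 1/(6² + 4) = 1/40. Then β = -α = -1/40, γ = -α·(0 + 6) = -3/20
Result: (1/40)/(s - 6) - ((1/40)s + 3/20)/(s² + 4)


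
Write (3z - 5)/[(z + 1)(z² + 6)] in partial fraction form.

At z=-1: P = (3·(-1) - 5)/((-1)² + 6) = -8/7. Q = -P = 8/7, R = 3 - (-1)·P = 13/7
Result: (-8/7)/(z + 1) + ((8/7)z + 13/7)/(z² + 6)


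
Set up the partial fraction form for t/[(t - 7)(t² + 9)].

Linear + irreducible quadratic: P/(t - 7) + (Qt + R)/(t² + 9)


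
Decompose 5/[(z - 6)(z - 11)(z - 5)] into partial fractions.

Using cover-up method: P = -1, Q = 1/6, R = 5/6
Result: -1/(z - 6) + (1/6)/(z - 11) + (5/6)/(z - 5)


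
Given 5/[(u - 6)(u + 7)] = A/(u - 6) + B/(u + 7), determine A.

Cover-up at u = 6: A = 5/(6 + 7) = 5/13


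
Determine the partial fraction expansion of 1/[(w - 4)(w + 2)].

1/(w - 4)(w + 2) = α/(w - 4) + β/(w + 2). α = 1/(4 + 2) = 1/6, β = 1/(-2 - 4) = -1/6
Result: (1/6)/(w - 4) - (1/6)/(w + 2)


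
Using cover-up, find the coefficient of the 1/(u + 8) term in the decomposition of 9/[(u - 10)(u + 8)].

Cover (u + 8), set u=-8: 9/((u - 10) at u=-8) = 9/(-18) = -1/2


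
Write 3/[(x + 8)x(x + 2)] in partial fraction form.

Using cover-up method: α = 1/16, β = 3/16, γ = -1/4
Result: (1/16)/(x + 8) + (3/16)/x - (1/4)/(x + 2)


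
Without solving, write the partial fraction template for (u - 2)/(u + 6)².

Repeated linear factor: P/(u + 6) + Q/(u + 6)²


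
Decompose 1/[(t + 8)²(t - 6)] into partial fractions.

Cover-up at t=6: γ = 1/(6 + 8)² = 1/196. Cover-up at t=-8: β = 1/(-8 - 6) = -1/14. Comparing t² coeff: α = -γ = -1/196
Result: (-1/196)/(t + 8) - (1/14)/(t + 8)² + (1/196)/(t - 6)


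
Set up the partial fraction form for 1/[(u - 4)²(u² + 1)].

Repeated linear + quadratic: P/(u - 4) + Q/(u - 4)² + (Ru + S)/(u² + 1)


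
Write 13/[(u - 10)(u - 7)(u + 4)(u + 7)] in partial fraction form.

Using Heaviside cover-up: (13/714)/(u - 10) - (13/462)/(u - 7) + (13/462)/(u + 4) - (13/714)/(u + 7)


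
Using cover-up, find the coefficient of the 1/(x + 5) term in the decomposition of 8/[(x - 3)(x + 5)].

Cover (x + 5), set x=-5: 8/((x - 3) at x=-5) = 8/(-8) = -1


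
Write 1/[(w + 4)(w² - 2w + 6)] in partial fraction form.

Cover-up at w = -4: α = 1/((-4)² - 2·(-4) + 6) = 1/30. Then β = -α = -1/30, γ = -α·(-2 - 4) = 1/5
Result: (1/30)/(w + 4) - ((1/30)w - 1/5)/(w² - 2w + 6)


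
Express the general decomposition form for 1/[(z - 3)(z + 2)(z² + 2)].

Two linear + quadratic: α/(z - 3) + β/(z + 2) + (γz + δ)/(z² + 2)


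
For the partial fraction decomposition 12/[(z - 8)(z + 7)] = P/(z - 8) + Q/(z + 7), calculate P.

Cover-up at z = 8: P = 12/(8 + 7) = 12/15 = 4/5


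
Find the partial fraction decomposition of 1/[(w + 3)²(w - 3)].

Cover-up at w=3: C = 1/(3 + 3)² = 1/36. Cover-up at w=-3: B = 1/(-3 - 3) = -1/6. Comparing w² coeff: A = -C = -1/36
Result: (-1/36)/(w + 3) - (1/6)/(w + 3)² + (1/36)/(w - 3)


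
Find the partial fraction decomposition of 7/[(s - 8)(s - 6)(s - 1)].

Using cover-up method: A = 1/2, B = -7/10, C = 1/5
Result: (1/2)/(s - 8) - (7/10)/(s - 6) + (1/5)/(s - 1)


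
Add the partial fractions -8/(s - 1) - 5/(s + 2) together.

Common denominator (s - 1)(s + 2). Numerator: -8(s + 2) - 5(s - 1) = (-8s - 16) - (5s - 5) = -13s - 11
Result: (-13s - 11)/[(s - 1)(s + 2)]


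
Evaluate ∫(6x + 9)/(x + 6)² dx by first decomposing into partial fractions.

Decompose: α = 6, β = 6·(-6) + 9 = -27, so (6x + 9)/(x + 6)² = 6/(x + 6) - 27/(x + 6)². Integrate: ∫ α/(x + 6) dx = 6 ln|(x + 6)|; ∫ β/(x + 6)² dx = 27/(x + 6). Sum: 6 ln|(x + 6)| + 27/(x + 6) + C


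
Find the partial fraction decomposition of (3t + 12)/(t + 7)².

(3t + 12) = α(t + 7) + β. At t = -7: β = 3·(-7) + 12 = -9. Coeff of t: α = 3
Result: 3/(t + 7) - 9/(t + 7)²


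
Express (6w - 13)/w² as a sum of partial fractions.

(6w - 13) = Aw + B. At w = 0: B = 6·0 - 13 = -13. Coeff of w: A = 6
Result: 6/w - 13/w²


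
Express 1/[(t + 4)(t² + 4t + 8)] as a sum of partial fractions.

Cover-up at t = -4: P = 1/((-4)² + 4·(-4) + 8) = 1/8. Then Q = -P = -1/8, R = -P·(4 - 4) = 0
Result: (1/8)/(t + 4) - ((1/8)t)/(t² + 4t + 8)


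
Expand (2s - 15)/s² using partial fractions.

(2s - 15) = αs + β. At s = 0: β = 2·0 - 15 = -15. Coeff of s: α = 2
Result: 2/s - 15/s²


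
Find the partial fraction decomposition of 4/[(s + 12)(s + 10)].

4/(s + 12)(s + 10) = α/(s + 12) + β/(s + 10). α = 4/(-12 + 10) = -2, β = 4/(-10 + 12) = 2
Result: -2/(s + 12) + 2/(s + 10)


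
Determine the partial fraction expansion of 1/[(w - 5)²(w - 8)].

Cover-up at w=8: R = 1/(8 - 5)² = 1/9. Cover-up at w=5: Q = 1/(5 - 8) = -1/3. Comparing w² coeff: P = -R = -1/9
Result: (-1/9)/(w - 5) - (1/3)/(w - 5)² + (1/9)/(w - 8)


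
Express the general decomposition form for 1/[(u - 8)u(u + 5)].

Three distinct linear factors: P/(u - 8) + Q/u + R/(u + 5)


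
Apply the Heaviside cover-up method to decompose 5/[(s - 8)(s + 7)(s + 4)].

Cover (s - 8), s=8: A = 5/[(8 + 7)(8 + 4)] = 1/36. Cover (s + 7), s=-7: B = 5/[(-7 - 8)(-7 + 4)] = 1/9. Cover (s + 4), s=-4: C = 5/[(-4 - 8)(-4 + 7)] = -5/36.
Result: (1/36)/(s - 8) + (1/9)/(s + 7) - (5/36)/(s + 4)


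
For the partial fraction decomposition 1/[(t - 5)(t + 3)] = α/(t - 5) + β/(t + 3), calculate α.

Cover-up at t = 5: α = 1/(5 + 3) = 1/8


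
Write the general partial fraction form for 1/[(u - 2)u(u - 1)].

Three distinct linear factors: A/(u - 2) + B/u + C/(u - 1)


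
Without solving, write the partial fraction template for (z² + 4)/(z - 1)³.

Repeated linear factor (power 3): A/(z - 1) + B/(z - 1)² + C/(z - 1)³


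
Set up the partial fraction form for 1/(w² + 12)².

Repeated quadratic factor: (Pw + Q)/(w² + 12) + (Rw + S)/(w² + 12)²


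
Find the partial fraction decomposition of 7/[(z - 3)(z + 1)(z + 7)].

Using cover-up method: α = 7/40, β = -7/24, γ = 7/60
Result: (7/40)/(z - 3) - (7/24)/(z + 1) + (7/60)/(z + 7)


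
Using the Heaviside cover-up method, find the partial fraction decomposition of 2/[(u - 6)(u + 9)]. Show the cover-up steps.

Cover (u - 6): set u=6, get α = 2/(6 + 9) = 2/15. Cover (u + 9): set u=-9, get β = 2/(-9 - 6) = -2/15.
Result: (2/15)/(u - 6) - (2/15)/(u + 9)


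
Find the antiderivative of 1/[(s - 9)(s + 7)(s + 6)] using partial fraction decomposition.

Cover-up: P = 1/240, Q = 1/16, R = -1/15. Decomposition: (1/240)/(s - 9) + (1/16)/(s + 7) - (1/15)/(s + 6). Integrate each term: (1/240) ln|(s - 9)| + (1/16) ln|(s + 7)| - (1/15) ln|(s + 6)| + C


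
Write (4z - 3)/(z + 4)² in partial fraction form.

(4z - 3) = P(z + 4) + Q. At z = -4: Q = 4·(-4) - 3 = -19. Coeff of z: P = 4
Result: 4/(z + 4) - 19/(z + 4)²


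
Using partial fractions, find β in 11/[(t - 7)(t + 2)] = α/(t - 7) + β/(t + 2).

Cover-up at t = -2: β = 11/(-2 - 7) = -11/9


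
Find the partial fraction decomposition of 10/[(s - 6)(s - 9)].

10/(s - 6)(s - 9) = α/(s - 6) + β/(s - 9). α = 10/(6 - 9) = -10/3, β = 10/(9 - 6) = 10/3
Result: (-10/3)/(s - 6) + (10/3)/(s - 9)


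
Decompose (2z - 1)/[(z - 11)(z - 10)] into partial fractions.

At z=11: α = (2·11 - 1)/(11 - 10) = 21. At z=10: β = (2·10 - 1)/(10 - 11) = -19
Result: 21/(z - 11) - 19/(z - 10)


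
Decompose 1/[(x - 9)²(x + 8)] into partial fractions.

Cover-up at x=-8: R = 1/(-8 - 9)² = 1/289. Cover-up at x=9: Q = 1/(9 + 8) = 1/17. Comparing x² coeff: P = -R = -1/289
Result: (-1/289)/(x - 9) + (1/17)/(x - 9)² + (1/289)/(x + 8)


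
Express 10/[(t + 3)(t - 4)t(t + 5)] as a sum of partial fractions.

Using Heaviside cover-up: (5/21)/(t + 3) + (5/126)/(t - 4) - (1/6)/t - (1/9)/(t + 5)


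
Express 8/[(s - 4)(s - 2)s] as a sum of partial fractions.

Using cover-up method: P = 1, Q = -2, R = 1
Result: 1/(s - 4) - 2/(s - 2) + 1/s


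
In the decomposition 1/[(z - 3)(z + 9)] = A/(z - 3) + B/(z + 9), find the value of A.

Cover-up at z = 3: A = 1/(3 + 9) = 1/12


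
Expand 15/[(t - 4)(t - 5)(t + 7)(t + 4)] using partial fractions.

Using Heaviside cover-up: (-15/88)/(t - 4) + (5/36)/(t - 5) - (5/132)/(t + 7) + (5/72)/(t + 4)


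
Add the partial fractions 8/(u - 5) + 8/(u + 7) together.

Common denominator (u - 5)(u + 7). Numerator: 8(u + 7) + 8(u - 5) = (8u + 56) + (8u - 40) = 16u + 16
Result: (16u + 16)/[(u - 5)(u + 7)]


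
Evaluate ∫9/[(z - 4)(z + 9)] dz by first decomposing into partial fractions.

Decompose: 9/[(z - 4)(z + 9)] = (9/13)/(z - 4) - (9/13)/(z + 9). Integrate each term: (9/13) ln|(z - 4)| - (9/13) ln|(z + 9)| + C


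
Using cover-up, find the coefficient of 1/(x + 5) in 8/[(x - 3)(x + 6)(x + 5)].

Cover (x + 5), set x=-5: 8/[(-5 - 3)(-5 + 6)] = -1


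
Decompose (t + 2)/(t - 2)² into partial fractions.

(t + 2) = α(t - 2) + β. At t = 2: β = 1·2 + 2 = 4. Coeff of t: α = 1
Result: 1/(t - 2) + 4/(t - 2)²


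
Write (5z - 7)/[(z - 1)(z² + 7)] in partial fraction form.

At z=1: A = (5·1 - 7)/(1² + 7) = -1/4. B = -A = 1/4, C = 5 - 1·A = 21/4
Result: (-1/4)/(z - 1) + ((1/4)z + 21/4)/(z² + 7)


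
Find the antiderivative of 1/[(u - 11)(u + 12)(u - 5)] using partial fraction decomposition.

Cover-up: A = 1/138, B = 1/391, C = -1/102. Decomposition: (1/138)/(u - 11) + (1/391)/(u + 12) - (1/102)/(u - 5). Integrate each term: (1/138) ln|(u - 11)| + (1/391) ln|(u + 12)| - (1/102) ln|(u - 5)| + C


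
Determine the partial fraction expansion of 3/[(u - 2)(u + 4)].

3/(u - 2)(u + 4) = P/(u - 2) + Q/(u + 4). P = 3/(2 + 4) = 1/2, Q = 3/(-4 - 2) = -1/2
Result: (1/2)/(u - 2) - (1/2)/(u + 4)


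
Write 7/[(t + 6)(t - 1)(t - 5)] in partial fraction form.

Using cover-up method: A = 1/11, B = -1/4, C = 7/44
Result: (1/11)/(t + 6) - (1/4)/(t - 1) + (7/44)/(t - 5)


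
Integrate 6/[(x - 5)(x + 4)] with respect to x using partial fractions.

Decompose: 6/[(x - 5)(x + 4)] = (2/3)/(x - 5) - (2/3)/(x + 4). Integrate each term: (2/3) ln|(x - 5)| - (2/3) ln|(x + 4)| + C


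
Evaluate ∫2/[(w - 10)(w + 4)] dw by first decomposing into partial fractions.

Decompose: 2/[(w - 10)(w + 4)] = (1/7)/(w - 10) - (1/7)/(w + 4). Integrate each term: (1/7) ln|(w - 10)| - (1/7) ln|(w + 4)| + C


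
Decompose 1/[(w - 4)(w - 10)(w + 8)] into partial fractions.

Using cover-up method: A = -1/72, B = 1/108, C = 1/216
Result: (-1/72)/(w - 4) + (1/108)/(w - 10) + (1/216)/(w + 8)


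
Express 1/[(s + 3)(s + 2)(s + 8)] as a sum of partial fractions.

Using cover-up method: α = -1/5, β = 1/6, γ = 1/30
Result: (-1/5)/(s + 3) + (1/6)/(s + 2) + (1/30)/(s + 8)


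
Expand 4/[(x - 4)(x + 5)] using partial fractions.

4/(x - 4)(x + 5) = P/(x - 4) + Q/(x + 5). P = 4/(4 + 5) = 4/9, Q = 4/(-5 - 4) = -4/9
Result: (4/9)/(x - 4) - (4/9)/(x + 5)


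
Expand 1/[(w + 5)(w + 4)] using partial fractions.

1/(w + 5)(w + 4) = α/(w + 5) + β/(w + 4). α = 1/(-5 + 4) = -1, β = 1/(-4 + 5) = 1
Result: -1/(w + 5) + 1/(w + 4)


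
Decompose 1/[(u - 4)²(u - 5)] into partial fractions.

Cover-up at u=5: γ = 1/(5 - 4)² = 1. Cover-up at u=4: β = 1/(4 - 5) = -1. Comparing u² coeff: α = -γ = -1
Result: -1/(u - 4) - 1/(u - 4)² + 1/(u - 5)


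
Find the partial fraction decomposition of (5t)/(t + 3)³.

(5t) = α(t + 3)² + β(t + 3) + γ. At t = -3: γ = 5·(-3) + 0 = -15. Coefficients: α = 0, β = 5
Result: 5/(t + 3)² - 15/(t + 3)³


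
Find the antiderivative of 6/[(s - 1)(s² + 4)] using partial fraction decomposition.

Cover-up at s=1: P = 6/(1²+4) = 6/5. Coeff matching: Q = -6/5, R = -6/5. Decomposition: (6/5)/(s - 1) - ((6/5)s + 6/5)/(s² + 4). Integrate: linear → ln, quadratic → (1/2)ln + arctan: (6/5) ln|(s - 1)| - (3/5) ln(s² + 4) - (3/5) arctan(s/2) + C


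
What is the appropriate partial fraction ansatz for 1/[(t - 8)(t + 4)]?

Distinct linear factors: A/(t - 8) + B/(t + 4)


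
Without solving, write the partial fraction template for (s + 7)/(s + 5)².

Repeated linear factor: P/(s + 5) + Q/(s + 5)²


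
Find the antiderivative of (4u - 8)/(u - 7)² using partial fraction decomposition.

Decompose: P = 4, Q = 4·7 - 8 = 20, so (4u - 8)/(u - 7)² = 4/(u - 7) + 20/(u - 7)². Integrate: ∫ P/(u - 7) du = 4 ln|(u - 7)|; ∫ Q/(u - 7)² du = -20/(u - 7). Sum: 4 ln|(u - 7)| - 20/(u - 7) + C


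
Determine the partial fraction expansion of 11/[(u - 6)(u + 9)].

11/(u - 6)(u + 9) = α/(u - 6) + β/(u + 9). α = 11/(6 + 9) = 11/15, β = 11/(-9 - 6) = -11/15
Result: (11/15)/(u - 6) - (11/15)/(u + 9)


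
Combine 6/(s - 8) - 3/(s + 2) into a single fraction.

Common denominator (s - 8)(s + 2). Numerator: 6(s + 2) - 3(s - 8) = (6s + 12) - (3s - 24) = 3s + 36
Result: (3s + 36)/[(s - 8)(s + 2)]


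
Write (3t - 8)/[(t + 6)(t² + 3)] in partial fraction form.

At t=-6: P = (3·(-6) - 8)/((-6)² + 3) = -2/3. Q = -P = 2/3, R = 3 - (-6)·P = -1
Result: (-2/3)/(t + 6) + ((2/3)t - 1)/(t² + 3)


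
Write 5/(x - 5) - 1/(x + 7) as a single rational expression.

Common denominator (x - 5)(x + 7). Numerator: 5(x + 7) - 1(x - 5) = (5x + 35) - (x - 5) = 4x + 40
Result: (4x + 40)/[(x - 5)(x + 7)]


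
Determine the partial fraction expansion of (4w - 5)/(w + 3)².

(4w - 5) = α(w + 3) + β. At w = -3: β = 4·(-3) - 5 = -17. Coeff of w: α = 4
Result: 4/(w + 3) - 17/(w + 3)²


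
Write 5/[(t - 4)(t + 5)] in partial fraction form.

5/(t - 4)(t + 5) = α/(t - 4) + β/(t + 5). α = 5/(4 + 5) = 5/9, β = 5/(-5 - 4) = -5/9
Result: (5/9)/(t - 4) - (5/9)/(t + 5)


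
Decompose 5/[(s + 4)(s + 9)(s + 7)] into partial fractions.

Using cover-up method: α = 1/3, β = 1/2, γ = -5/6
Result: (1/3)/(s + 4) + (1/2)/(s + 9) - (5/6)/(s + 7)


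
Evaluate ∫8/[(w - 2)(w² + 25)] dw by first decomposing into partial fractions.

Cover-up at w=2: A = 8/(2²+25) = 8/29. Coeff matching: B = -8/29, C = -16/29. Decomposition: (8/29)/(w - 2) - ((8/29)w + 16/29)/(w² + 25). Integrate: linear → ln, quadratic → (1/2)ln + arctan: (8/29) ln|(w - 2)| - (4/29) ln(w² + 25) - (16/145) arctan(w/5) + C


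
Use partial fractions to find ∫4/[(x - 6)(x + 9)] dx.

Decompose: 4/[(x - 6)(x + 9)] = (4/15)/(x - 6) - (4/15)/(x + 9). Integrate each term: (4/15) ln|(x - 6)| - (4/15) ln|(x + 9)| + C


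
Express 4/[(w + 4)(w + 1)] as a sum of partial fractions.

4/(w + 4)(w + 1) = A/(w + 4) + B/(w + 1). A = 4/(-4 + 1) = -4/3, B = 4/(-1 + 4) = 4/3
Result: (-4/3)/(w + 4) + (4/3)/(w + 1)


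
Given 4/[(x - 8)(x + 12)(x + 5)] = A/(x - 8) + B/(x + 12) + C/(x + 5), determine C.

Cover-up at x = -5: C = 4/[(-5 - 8)(-5 + 12)] = 4/[(-13)(7)] = -4/91


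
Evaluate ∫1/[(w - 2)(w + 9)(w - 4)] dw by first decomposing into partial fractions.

Cover-up: P = -1/22, Q = 1/143, R = 1/26. Decomposition: (-1/22)/(w - 2) + (1/143)/(w + 9) + (1/26)/(w - 4). Integrate each term: (-1/22) ln|(w - 2)| + (1/143) ln|(w + 9)| + (1/26) ln|(w - 4)| + C


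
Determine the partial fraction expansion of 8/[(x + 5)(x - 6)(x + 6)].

Using cover-up method: α = -8/11, β = 2/33, γ = 2/3
Result: (-8/11)/(x + 5) + (2/33)/(x - 6) + (2/3)/(x + 6)


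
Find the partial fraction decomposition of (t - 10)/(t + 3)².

(t - 10) = P(t + 3) + Q. At t = -3: Q = 1·(-3) - 10 = -13. Coeff of t: P = 1
Result: 1/(t + 3) - 13/(t + 3)²


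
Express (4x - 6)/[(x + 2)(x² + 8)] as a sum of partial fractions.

At x=-2: P = (4·(-2) - 6)/((-2)² + 8) = -7/6. Q = -P = 7/6, R = 4 - (-2)·P = 5/3
Result: (-7/6)/(x + 2) + ((7/6)x + 5/3)/(x² + 8)


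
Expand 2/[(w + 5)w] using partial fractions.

2/(w + 5)w = α/(w + 5) + β/w. α = 2/(-5 - 0) = -2/5, β = 2/(0 + 5) = 2/5
Result: (-2/5)/(w + 5) + (2/5)/w


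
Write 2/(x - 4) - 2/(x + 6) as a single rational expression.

Common denominator (x - 4)(x + 6). Numerator: 2(x + 6) - 2(x - 4) = (2x + 12) - (2x - 8) = 20
Result: (20)/[(x - 4)(x + 6)]


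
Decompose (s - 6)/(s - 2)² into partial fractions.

(s - 6) = α(s - 2) + β. At s = 2: β = 1·2 - 6 = -4. Coeff of s: α = 1
Result: 1/(s - 2) - 4/(s - 2)²


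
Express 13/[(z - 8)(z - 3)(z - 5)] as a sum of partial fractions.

Using cover-up method: α = 13/15, β = 13/10, γ = -13/6
Result: (13/15)/(z - 8) + (13/10)/(z - 3) - (13/6)/(z - 5)


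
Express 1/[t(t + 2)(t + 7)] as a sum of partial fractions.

Using cover-up method: A = 1/14, B = -1/10, C = 1/35
Result: (1/14)/t - (1/10)/(t + 2) + (1/35)/(t + 7)


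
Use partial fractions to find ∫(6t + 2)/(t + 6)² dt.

Decompose: A = 6, B = 6·(-6) + 2 = -34, so (6t + 2)/(t + 6)² = 6/(t + 6) - 34/(t + 6)². Integrate: ∫ A/(t + 6) dt = 6 ln|(t + 6)|; ∫ B/(t + 6)² dt = 34/(t + 6). Sum: 6 ln|(t + 6)| + 34/(t + 6) + C


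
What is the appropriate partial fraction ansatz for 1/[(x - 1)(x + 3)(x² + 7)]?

Two linear + quadratic: A/(x - 1) + B/(x + 3) + (Cx + D)/(x² + 7)


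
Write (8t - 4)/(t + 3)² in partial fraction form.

(8t - 4) = P(t + 3) + Q. At t = -3: Q = 8·(-3) - 4 = -28. Coeff of t: P = 8
Result: 8/(t + 3) - 28/(t + 3)²


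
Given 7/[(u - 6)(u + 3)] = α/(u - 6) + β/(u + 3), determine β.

Cover-up at u = -3: β = 7/(-3 - 6) = -7/9


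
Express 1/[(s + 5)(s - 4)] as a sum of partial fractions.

1/(s + 5)(s - 4) = α/(s + 5) + β/(s - 4). α = 1/(-5 - 4) = -1/9, β = 1/(4 + 5) = 1/9
Result: (-1/9)/(s + 5) + (1/9)/(s - 4)


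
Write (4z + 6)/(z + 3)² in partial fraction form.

(4z + 6) = A(z + 3) + B. At z = -3: B = 4·(-3) + 6 = -6. Coeff of z: A = 4
Result: 4/(z + 3) - 6/(z + 3)²


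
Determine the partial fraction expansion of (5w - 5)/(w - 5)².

(5w - 5) = A(w - 5) + B. At w = 5: B = 5·5 - 5 = 20. Coeff of w: A = 5
Result: 5/(w - 5) + 20/(w - 5)²


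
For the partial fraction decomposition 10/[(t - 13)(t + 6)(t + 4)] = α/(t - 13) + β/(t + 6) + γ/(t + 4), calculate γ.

Cover-up at t = -4: γ = 10/[(-4 - 13)(-4 + 6)] = 10/[(-17)(2)] = -10/34 = -5/17


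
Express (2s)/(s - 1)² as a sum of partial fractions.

(2s) = α(s - 1) + β. At s = 1: β = 2·1 + 0 = 2. Coeff of s: α = 2
Result: 2/(s - 1) + 2/(s - 1)²


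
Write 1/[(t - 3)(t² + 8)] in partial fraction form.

Cover-up at t = 3: P = 1/(3² + 8) = 1/17. Then Q = -P = -1/17, R = -P·(0 + 3) = -3/17
Result: (1/17)/(t - 3) - ((1/17)t + 3/17)/(t² + 8)


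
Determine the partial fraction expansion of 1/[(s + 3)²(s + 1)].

Cover-up at s=-1: γ = 1/(-1 + 3)² = 1/4. Cover-up at s=-3: β = 1/(-3 + 1) = -1/2. Comparing s² coeff: α = -γ = -1/4
Result: (-1/4)/(s + 3) - (1/2)/(s + 3)² + (1/4)/(s + 1)


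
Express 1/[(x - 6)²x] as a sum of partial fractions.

Cover-up at x=0: R = 1/(0 - 6)² = 1/36. Cover-up at x=6: Q = 1/(6 - 0) = 1/6. Comparing x² coeff: P = -R = -1/36
Result: (-1/36)/(x - 6) + (1/6)/(x - 6)² + (1/36)/x


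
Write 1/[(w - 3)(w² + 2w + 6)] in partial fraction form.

Cover-up at w = 3: A = 1/(3² + 2·3 + 6) = 1/21. Then B = -A = -1/21, C = -A·(2 + 3) = -5/21
Result: (1/21)/(w - 3) - ((1/21)w + 5/21)/(w² + 2w + 6)


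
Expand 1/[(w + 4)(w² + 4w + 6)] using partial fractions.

Cover-up at w = -4: A = 1/((-4)² + 4·(-4) + 6) = 1/6. Then B = -A = -1/6, C = -A·(4 - 4) = 0
Result: (1/6)/(w + 4) - ((1/6)w)/(w² + 4w + 6)


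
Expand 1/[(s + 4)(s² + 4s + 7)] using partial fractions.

Cover-up at s = -4: A = 1/((-4)² + 4·(-4) + 7) = 1/7. Then B = -A = -1/7, C = -A·(4 - 4) = 0
Result: (1/7)/(s + 4) - ((1/7)s)/(s² + 4s + 7)


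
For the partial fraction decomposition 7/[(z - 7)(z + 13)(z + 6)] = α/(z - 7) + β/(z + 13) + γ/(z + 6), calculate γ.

Cover-up at z = -6: γ = 7/[(-6 - 7)(-6 + 13)] = 7/[(-13)(7)] = -7/91 = -1/13


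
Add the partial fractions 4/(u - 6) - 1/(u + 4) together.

Common denominator (u - 6)(u + 4). Numerator: 4(u + 4) - 1(u - 6) = (4u + 16) - (u - 6) = 3u + 22
Result: (3u + 22)/[(u - 6)(u + 4)]


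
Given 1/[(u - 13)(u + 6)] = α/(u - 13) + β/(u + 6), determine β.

Cover-up at u = -6: β = 1/(-6 - 13) = -1/19


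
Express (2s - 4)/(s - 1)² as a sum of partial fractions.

(2s - 4) = P(s - 1) + Q. At s = 1: Q = 2·1 - 4 = -2. Coeff of s: P = 2
Result: 2/(s - 1) - 2/(s - 1)²


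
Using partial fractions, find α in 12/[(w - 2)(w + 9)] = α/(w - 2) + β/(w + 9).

Cover-up at w = 2: α = 12/(2 + 9) = 12/11


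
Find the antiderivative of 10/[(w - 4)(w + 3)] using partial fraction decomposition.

Decompose: 10/[(w - 4)(w + 3)] = (10/7)/(w - 4) - (10/7)/(w + 3). Integrate each term: (10/7) ln|(w - 4)| - (10/7) ln|(w + 3)| + C


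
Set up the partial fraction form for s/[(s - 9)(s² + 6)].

Linear + irreducible quadratic: P/(s - 9) + (Qs + R)/(s² + 6)


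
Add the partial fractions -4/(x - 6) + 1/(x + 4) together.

Common denominator (x - 6)(x + 4). Numerator: -4(x + 4) + 1(x - 6) = (-4x - 16) + (x - 6) = -3x - 22
Result: (-3x - 22)/[(x - 6)(x + 4)]


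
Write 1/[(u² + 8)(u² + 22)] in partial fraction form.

Coefficient matching gives A = C = 0, B = 1/(22-8) = 1/14, D = -B = -1/14
Result: (1/14)/(u² + 8) - (1/14)/(u² + 22)


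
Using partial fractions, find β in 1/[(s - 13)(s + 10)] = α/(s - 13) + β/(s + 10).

Cover-up at s = -10: β = 1/(-10 - 13) = -1/23


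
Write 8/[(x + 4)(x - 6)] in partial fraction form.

8/(x + 4)(x - 6) = P/(x + 4) + Q/(x - 6). P = 8/(-4 - 6) = -4/5, Q = 8/(6 + 4) = 4/5
Result: (-4/5)/(x + 4) + (4/5)/(x - 6)


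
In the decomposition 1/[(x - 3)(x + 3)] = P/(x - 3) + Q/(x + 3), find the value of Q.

Cover-up at x = -3: Q = 1/(-3 - 3) = -1/6


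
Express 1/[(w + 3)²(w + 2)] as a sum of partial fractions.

Cover-up at w=-2: γ = 1/(-2 + 3)² = 1. Cover-up at w=-3: β = 1/(-3 + 2) = -1. Comparing w² coeff: α = -γ = -1
Result: -1/(w + 3) - 1/(w + 3)² + 1/(w + 2)


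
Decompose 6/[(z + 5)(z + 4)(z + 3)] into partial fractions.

Using cover-up method: A = 3, B = -6, C = 3
Result: 3/(z + 5) - 6/(z + 4) + 3/(z + 3)


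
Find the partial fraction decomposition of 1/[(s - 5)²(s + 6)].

Cover-up at s=-6: C = 1/(-6 - 5)² = 1/121. Cover-up at s=5: B = 1/(5 + 6) = 1/11. Comparing s² coeff: A = -C = -1/121
Result: (-1/121)/(s - 5) + (1/11)/(s - 5)² + (1/121)/(s + 6)


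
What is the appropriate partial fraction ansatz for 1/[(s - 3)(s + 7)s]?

Three distinct linear factors: P/(s - 3) + Q/(s + 7) + R/s


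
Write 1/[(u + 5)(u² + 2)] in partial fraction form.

Cover-up at u = -5: P = 1/((-5)² + 2) = 1/27. Then Q = -P = -1/27, R = -P·(0 - 5) = 5/27
Result: (1/27)/(u + 5) - ((1/27)u - 5/27)/(u² + 2)


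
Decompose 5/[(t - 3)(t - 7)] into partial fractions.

5/(t - 3)(t - 7) = P/(t - 3) + Q/(t - 7). P = 5/(3 - 7) = -5/4, Q = 5/(7 - 3) = 5/4
Result: (-5/4)/(t - 3) + (5/4)/(t - 7)


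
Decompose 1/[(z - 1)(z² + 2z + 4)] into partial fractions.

Cover-up at z = 1: α = 1/(1² + 2·1 + 4) = 1/7. Then β = -α = -1/7, γ = -α·(2 + 1) = -3/7
Result: (1/7)/(z - 1) - ((1/7)z + 3/7)/(z² + 2z + 4)


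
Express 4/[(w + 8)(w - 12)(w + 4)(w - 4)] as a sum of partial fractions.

Using Heaviside cover-up: (-1/240)/(w + 8) + (1/640)/(w - 12) + (1/128)/(w + 4) - (1/192)/(w - 4)


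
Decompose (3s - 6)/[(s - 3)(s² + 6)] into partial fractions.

At s=3: P = (3·3 - 6)/(3² + 6) = 1/5. Q = -P = -1/5, R = 3 - 3·P = 12/5
Result: (1/5)/(s - 3) - ((1/5)s - 12/5)/(s² + 6)


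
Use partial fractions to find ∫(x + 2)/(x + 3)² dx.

Decompose: A = 1, B = 1·(-3) + 2 = -1, so (x + 2)/(x + 3)² = 1/(x + 3) - 1/(x + 3)². Integrate: ∫ A/(x + 3) dx = ln|(x + 3)|; ∫ B/(x + 3)² dx = 1/(x + 3). Sum: ln|(x + 3)| + 1/(x + 3) + C


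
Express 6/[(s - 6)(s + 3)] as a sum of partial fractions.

6/(s - 6)(s + 3) = P/(s - 6) + Q/(s + 3). P = 6/(6 + 3) = 2/3, Q = 6/(-3 - 6) = -2/3
Result: (2/3)/(s - 6) - (2/3)/(s + 3)


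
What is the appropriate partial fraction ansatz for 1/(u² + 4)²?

Repeated quadratic factor: (Au + B)/(u² + 4) + (Cu + D)/(u² + 4)²


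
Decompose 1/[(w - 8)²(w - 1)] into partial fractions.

Cover-up at w=1: R = 1/(1 - 8)² = 1/49. Cover-up at w=8: Q = 1/(8 - 1) = 1/7. Comparing w² coeff: P = -R = -1/49
Result: (-1/49)/(w - 8) + (1/7)/(w - 8)² + (1/49)/(w - 1)


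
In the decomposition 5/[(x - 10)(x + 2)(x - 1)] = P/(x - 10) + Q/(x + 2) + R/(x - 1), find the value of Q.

Cover-up at x = -2: Q = 5/[(-2 - 10)(-2 - 1)] = 5/[(-12)(-3)] = 5/36


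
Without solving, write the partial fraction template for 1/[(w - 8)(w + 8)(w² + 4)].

Two linear + quadratic: α/(w - 8) + β/(w + 8) + (γw + δ)/(w² + 4)


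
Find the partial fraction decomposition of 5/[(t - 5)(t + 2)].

5/(t - 5)(t + 2) = P/(t - 5) + Q/(t + 2). P = 5/(5 + 2) = 5/7, Q = 5/(-2 - 5) = -5/7
Result: (5/7)/(t - 5) - (5/7)/(t + 2)


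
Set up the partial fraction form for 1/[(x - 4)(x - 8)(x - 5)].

Three distinct linear factors: P/(x - 4) + Q/(x - 8) + R/(x - 5)


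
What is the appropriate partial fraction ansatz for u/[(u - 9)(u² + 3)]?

Linear + irreducible quadratic: A/(u - 9) + (Bu + C)/(u² + 3)


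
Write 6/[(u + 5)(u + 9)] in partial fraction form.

6/(u + 5)(u + 9) = α/(u + 5) + β/(u + 9). α = 6/(-5 + 9) = 3/2, β = 6/(-9 + 5) = -3/2
Result: (3/2)/(u + 5) - (3/2)/(u + 9)


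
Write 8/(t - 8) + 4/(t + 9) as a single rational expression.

Common denominator (t - 8)(t + 9). Numerator: 8(t + 9) + 4(t - 8) = (8t + 72) + (4t - 32) = 12t + 40
Result: (12t + 40)/[(t - 8)(t + 9)]


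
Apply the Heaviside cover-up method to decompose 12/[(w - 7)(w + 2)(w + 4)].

Cover (w - 7), w=7: P = 12/[(7 + 2)(7 + 4)] = 4/33. Cover (w + 2), w=-2: Q = 12/[(-2 - 7)(-2 + 4)] = -2/3. Cover (w + 4), w=-4: R = 12/[(-4 - 7)(-4 + 2)] = 6/11.
Result: (4/33)/(w - 7) - (2/3)/(w + 2) + (6/11)/(w + 4)


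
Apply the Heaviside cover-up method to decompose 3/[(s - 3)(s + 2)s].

Cover (s - 3), s=3: A = 3/[(3 + 2)(3 - 0)] = 1/5. Cover (s + 2), s=-2: B = 3/[(-2 - 3)(-2 - 0)] = 3/10. Cover s, s=0: C = 3/[(0 - 3)(0 + 2)] = -1/2.
Result: (1/5)/(s - 3) + (3/10)/(s + 2) - (1/2)/s


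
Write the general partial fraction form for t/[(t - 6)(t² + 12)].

Linear + irreducible quadratic: α/(t - 6) + (βt + γ)/(t² + 12)


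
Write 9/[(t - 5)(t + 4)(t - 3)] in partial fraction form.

Using cover-up method: A = 1/2, B = 1/7, C = -9/14
Result: (1/2)/(t - 5) + (1/7)/(t + 4) - (9/14)/(t - 3)


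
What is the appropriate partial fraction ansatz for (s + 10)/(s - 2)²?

Repeated linear factor: P/(s - 2) + Q/(s - 2)²


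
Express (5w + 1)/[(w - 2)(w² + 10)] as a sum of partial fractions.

At w=2: A = (5·2 + 1)/(2² + 10) = 11/14. B = -A = -11/14, C = 5 - 2·A = 24/7
Result: (11/14)/(w - 2) - ((11/14)w - 24/7)/(w² + 10)


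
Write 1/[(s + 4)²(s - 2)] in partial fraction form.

Cover-up at s=2: C = 1/(2 + 4)² = 1/36. Cover-up at s=-4: B = 1/(-4 - 2) = -1/6. Comparing s² coeff: A = -C = -1/36
Result: (-1/36)/(s + 4) - (1/6)/(s + 4)² + (1/36)/(s - 2)


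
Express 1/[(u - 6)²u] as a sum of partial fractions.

Cover-up at u=0: C = 1/(0 - 6)² = 1/36. Cover-up at u=6: B = 1/(6 - 0) = 1/6. Comparing u² coeff: A = -C = -1/36
Result: (-1/36)/(u - 6) + (1/6)/(u - 6)² + (1/36)/u


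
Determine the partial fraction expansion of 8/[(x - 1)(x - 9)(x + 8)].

Using cover-up method: A = -1/9, B = 1/17, C = 8/153
Result: (-1/9)/(x - 1) + (1/17)/(x - 9) + (8/153)/(x + 8)


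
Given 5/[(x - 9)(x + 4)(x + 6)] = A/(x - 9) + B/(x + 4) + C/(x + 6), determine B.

Cover-up at x = -4: B = 5/[(-4 - 9)(-4 + 6)] = 5/[(-13)(2)] = -5/26


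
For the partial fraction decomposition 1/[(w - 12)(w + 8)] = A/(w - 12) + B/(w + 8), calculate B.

Cover-up at w = -8: B = 1/(-8 - 12) = -1/20


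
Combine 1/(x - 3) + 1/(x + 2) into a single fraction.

Common denominator (x - 3)(x + 2). Numerator: 1(x + 2) + 1(x - 3) = (x + 2) + (x - 3) = 2x - 1
Result: (2x - 1)/[(x - 3)(x + 2)]


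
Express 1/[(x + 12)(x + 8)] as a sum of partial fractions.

1/(x + 12)(x + 8) = P/(x + 12) + Q/(x + 8). P = 1/(-12 + 8) = -1/4, Q = 1/(-8 + 12) = 1/4
Result: (-1/4)/(x + 12) + (1/4)/(x + 8)


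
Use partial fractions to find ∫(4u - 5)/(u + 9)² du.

Decompose: P = 4, Q = 4·(-9) - 5 = -41, so (4u - 5)/(u + 9)² = 4/(u + 9) - 41/(u + 9)². Integrate: ∫ P/(u + 9) du = 4 ln|(u + 9)|; ∫ Q/(u + 9)² du = 41/(u + 9). Sum: 4 ln|(u + 9)| + 41/(u + 9) + C
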